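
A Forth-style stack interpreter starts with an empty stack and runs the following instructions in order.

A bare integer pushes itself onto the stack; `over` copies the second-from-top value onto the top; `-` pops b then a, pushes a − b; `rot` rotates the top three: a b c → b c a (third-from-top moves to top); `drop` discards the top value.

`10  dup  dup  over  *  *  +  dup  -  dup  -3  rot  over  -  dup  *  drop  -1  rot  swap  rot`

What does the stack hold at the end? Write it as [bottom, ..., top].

[0, -1, -3]

10   → [10]
dup  → [10, 10]
dup  → [10, 10, 10]
over → [10, 10, 10, 10]
*    → [10, 10, 100]
*    → [10, 1000]
+    → [1010]
dup  → [1010, 1010]
-    → [0]
dup  → [0, 0]
-3   → [0, 0, -3]
rot  → [0, -3, 0]
over → [0, -3, 0, -3]
-    → [0, -3, 3]
dup  → [0, -3, 3, 3]
*    → [0, -3, 9]
drop → [0, -3]
-1   → [0, -3, -1]
rot  → [-3, -1, 0]
swap → [-3, 0, -1]
rot  → [0, -1, -3]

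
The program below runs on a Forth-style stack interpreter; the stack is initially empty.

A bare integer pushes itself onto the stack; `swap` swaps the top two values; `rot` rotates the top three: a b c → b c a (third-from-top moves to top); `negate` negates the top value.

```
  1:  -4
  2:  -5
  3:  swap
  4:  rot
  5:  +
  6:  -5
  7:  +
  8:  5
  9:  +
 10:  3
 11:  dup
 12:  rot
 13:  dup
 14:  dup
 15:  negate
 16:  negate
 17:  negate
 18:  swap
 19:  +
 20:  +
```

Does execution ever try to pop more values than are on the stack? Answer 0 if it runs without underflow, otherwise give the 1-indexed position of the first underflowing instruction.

-4   : [-4]
-5   : [-4, -5]
swap : [-5, -4]
rot  — needs 3 operands, stack has 2 → underflow

4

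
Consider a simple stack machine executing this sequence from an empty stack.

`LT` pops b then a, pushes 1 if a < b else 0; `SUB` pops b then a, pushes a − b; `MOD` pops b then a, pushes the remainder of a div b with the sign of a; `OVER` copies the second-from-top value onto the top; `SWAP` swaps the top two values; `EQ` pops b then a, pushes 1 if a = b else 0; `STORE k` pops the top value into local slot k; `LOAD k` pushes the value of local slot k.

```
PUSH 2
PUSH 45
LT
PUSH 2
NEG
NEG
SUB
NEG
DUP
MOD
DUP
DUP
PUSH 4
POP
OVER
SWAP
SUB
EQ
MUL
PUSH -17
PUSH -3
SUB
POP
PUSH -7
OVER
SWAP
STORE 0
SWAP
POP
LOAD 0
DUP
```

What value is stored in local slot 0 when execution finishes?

-7

PUSH 2    2
PUSH 45   2 45
LT        1
PUSH 2    1 2
NEG       1 -2
NEG       1 2
SUB       -1
NEG       1
DUP       1 1
MOD       0
DUP       0 0
DUP       0 0 0
PUSH 4    0 0 0 4
POP       0 0 0
OVER      0 0 0 0
SWAP      0 0 0 0
SUB       0 0 0
EQ        0 1
MUL       0
PUSH -17  0 -17
PUSH -3   0 -17 -3
SUB       0 -14
POP       0
PUSH -7   0 -7
OVER      0 -7 0
SWAP      0 0 -7
STORE 0   0 0
SWAP      0 0
POP       0
LOAD 0    0 -7
DUP       0 -7 -7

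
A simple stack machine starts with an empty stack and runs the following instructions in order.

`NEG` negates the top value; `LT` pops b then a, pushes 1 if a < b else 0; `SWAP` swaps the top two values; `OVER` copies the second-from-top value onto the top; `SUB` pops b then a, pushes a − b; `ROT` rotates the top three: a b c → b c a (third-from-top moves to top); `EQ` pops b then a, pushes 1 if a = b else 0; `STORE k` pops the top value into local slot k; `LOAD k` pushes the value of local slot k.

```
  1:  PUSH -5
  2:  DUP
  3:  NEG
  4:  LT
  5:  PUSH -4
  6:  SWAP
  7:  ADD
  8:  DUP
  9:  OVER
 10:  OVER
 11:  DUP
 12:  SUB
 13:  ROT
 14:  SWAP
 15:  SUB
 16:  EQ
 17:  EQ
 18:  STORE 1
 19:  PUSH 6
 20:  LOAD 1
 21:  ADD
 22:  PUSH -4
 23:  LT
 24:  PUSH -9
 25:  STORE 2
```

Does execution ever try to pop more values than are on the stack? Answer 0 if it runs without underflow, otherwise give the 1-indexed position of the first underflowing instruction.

0

PUSH -5 → [-5]
DUP     → [-5, -5]
NEG     → [-5, 5]
LT      → [1]
PUSH -4 → [1, -4]
SWAP    → [-4, 1]
ADD     → [-3]
DUP     → [-3, -3]
OVER    → [-3, -3, -3]
OVER    → [-3, -3, -3, -3]
DUP     → [-3, -3, -3, -3, -3]
SUB     → [-3, -3, -3, 0]
ROT     → [-3, -3, 0, -3]
SWAP    → [-3, -3, -3, 0]
SUB     → [-3, -3, -3]
EQ      → [-3, 1]
EQ      → [0]
STORE 1 → []
PUSH 6  → [6]
LOAD 1  → [6, 0]
ADD     → [6]
PUSH -4 → [6, -4]
LT      → [0]
PUSH -9 → [0, -9]
STORE 2 → [0]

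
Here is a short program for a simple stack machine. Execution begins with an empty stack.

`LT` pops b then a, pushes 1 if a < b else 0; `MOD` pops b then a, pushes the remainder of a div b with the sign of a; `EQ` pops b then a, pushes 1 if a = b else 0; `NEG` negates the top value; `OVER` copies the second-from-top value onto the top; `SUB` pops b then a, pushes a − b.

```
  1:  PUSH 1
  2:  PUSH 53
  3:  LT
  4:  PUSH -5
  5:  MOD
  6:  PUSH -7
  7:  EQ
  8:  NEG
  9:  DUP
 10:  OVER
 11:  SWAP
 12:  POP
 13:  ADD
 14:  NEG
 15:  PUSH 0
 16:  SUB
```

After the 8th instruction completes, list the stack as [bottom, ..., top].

PUSH 1   [1]
PUSH 53  [1, 53]
LT       [1]
PUSH -5  [1, -5]
MOD      [1]
PUSH -7  [1, -7]
EQ       [0]
NEG      [0]

[0]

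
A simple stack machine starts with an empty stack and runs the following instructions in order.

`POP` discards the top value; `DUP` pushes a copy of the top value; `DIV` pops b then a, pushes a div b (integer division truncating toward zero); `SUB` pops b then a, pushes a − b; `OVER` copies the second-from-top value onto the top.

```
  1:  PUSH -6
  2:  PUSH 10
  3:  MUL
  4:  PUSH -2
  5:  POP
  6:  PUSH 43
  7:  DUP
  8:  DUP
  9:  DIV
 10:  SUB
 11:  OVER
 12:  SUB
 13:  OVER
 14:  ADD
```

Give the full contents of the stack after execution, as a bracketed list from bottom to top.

[-60, 42]

PUSH -6 : [-6]
PUSH 10 : [-6, 10]
MUL     : [-60]
PUSH -2 : [-60, -2]
POP     : [-60]
PUSH 43 : [-60, 43]
DUP     : [-60, 43, 43]
DUP     : [-60, 43, 43, 43]
DIV     : [-60, 43, 1]
SUB     : [-60, 42]
OVER    : [-60, 42, -60]
SUB     : [-60, 102]
OVER    : [-60, 102, -60]
ADD     : [-60, 42]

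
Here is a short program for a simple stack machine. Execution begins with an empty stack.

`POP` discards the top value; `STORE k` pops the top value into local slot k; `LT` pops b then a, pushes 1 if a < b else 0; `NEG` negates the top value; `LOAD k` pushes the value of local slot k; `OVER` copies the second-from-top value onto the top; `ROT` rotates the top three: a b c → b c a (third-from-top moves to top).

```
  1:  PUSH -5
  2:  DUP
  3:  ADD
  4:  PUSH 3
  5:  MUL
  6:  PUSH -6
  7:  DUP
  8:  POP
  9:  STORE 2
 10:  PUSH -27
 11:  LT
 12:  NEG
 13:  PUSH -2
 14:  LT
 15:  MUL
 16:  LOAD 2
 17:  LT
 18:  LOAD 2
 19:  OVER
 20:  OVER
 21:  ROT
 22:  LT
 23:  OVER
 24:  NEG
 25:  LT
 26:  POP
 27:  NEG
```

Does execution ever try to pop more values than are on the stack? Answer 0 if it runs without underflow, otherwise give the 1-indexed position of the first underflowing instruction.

15

PUSH -5   [-5]
DUP       [-5, -5]
ADD       [-10]
PUSH 3    [-10, 3]
MUL       [-30]
PUSH -6   [-30, -6]
DUP       [-30, -6, -6]
POP       [-30, -6]
STORE 2   [-30]
PUSH -27  [-30, -27]
LT        [1]
NEG       [-1]
PUSH -2   [-1, -2]
LT        [0]
MUL  — needs 2 operands, stack has 1 → underflow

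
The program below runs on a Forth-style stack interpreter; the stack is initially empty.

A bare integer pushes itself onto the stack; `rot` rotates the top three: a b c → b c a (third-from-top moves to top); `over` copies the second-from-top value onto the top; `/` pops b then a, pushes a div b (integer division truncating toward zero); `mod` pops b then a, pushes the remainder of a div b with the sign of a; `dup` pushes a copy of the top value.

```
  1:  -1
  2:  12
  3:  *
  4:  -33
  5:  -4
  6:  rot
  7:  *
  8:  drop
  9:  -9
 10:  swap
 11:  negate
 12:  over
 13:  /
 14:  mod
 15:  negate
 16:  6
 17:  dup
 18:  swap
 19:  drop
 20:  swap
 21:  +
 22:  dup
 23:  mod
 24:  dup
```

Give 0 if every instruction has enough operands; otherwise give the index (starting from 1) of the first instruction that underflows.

0

-1     → -1
12     → -1 12
*      → -12
-33    → -12 -33
-4     → -12 -33 -4
rot    → -33 -4 -12
*      → -33 48
drop   → -33
-9     → -33 -9
swap   → -9 -33
negate → -9 33
over   → -9 33 -9
/      → -9 -3
mod    → 0
negate → 0
6      → 0 6
dup    → 0 6 6
swap   → 0 6 6
drop   → 0 6
swap   → 6 0
+      → 6
dup    → 6 6
mod    → 0
dup    → 0 0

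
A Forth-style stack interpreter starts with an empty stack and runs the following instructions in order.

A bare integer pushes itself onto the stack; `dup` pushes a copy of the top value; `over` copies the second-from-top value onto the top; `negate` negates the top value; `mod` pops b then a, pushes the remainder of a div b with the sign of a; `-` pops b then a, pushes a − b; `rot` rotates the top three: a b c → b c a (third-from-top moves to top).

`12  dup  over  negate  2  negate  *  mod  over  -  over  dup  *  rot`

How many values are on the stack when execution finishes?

3

12     → [12]
dup    → [12, 12]
over   → [12, 12, 12]
negate → [12, 12, -12]
2      → [12, 12, -12, 2]
negate → [12, 12, -12, -2]
*      → [12, 12, 24]
mod    → [12, 12]
over   → [12, 12, 12]
-      → [12, 0]
over   → [12, 0, 12]
dup    → [12, 0, 12, 12]
*      → [12, 0, 144]
rot    → [0, 144, 12]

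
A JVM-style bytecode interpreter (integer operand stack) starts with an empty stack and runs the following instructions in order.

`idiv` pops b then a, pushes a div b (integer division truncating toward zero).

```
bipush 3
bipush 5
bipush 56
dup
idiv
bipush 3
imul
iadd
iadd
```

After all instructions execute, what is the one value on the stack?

bipush 3  -> 3
bipush 5  -> 3 5
bipush 56 -> 3 5 56
dup       -> 3 5 56 56
idiv      -> 3 5 1
bipush 3  -> 3 5 1 3
imul      -> 3 5 3
iadd      -> 3 8
iadd      -> 11

11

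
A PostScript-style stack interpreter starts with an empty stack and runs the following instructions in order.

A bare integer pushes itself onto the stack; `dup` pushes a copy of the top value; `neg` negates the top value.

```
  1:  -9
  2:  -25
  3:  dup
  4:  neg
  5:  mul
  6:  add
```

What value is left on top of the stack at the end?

-634

-9   -9
-25  -9 -25
dup  -9 -25 -25
neg  -9 -25 25
mul  -9 -625
add  -634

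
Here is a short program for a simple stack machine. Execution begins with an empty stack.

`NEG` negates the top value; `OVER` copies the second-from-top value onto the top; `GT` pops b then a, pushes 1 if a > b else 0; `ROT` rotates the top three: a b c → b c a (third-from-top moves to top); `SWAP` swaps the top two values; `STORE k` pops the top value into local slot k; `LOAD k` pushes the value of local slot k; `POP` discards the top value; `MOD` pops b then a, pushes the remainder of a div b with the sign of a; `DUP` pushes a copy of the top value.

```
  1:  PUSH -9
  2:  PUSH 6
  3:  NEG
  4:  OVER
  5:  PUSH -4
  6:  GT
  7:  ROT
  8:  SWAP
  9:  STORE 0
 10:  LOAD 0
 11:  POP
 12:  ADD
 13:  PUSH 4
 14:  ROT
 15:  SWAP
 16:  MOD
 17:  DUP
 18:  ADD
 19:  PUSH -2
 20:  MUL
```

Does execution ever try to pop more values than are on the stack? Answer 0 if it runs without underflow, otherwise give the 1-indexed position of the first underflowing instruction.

PUSH -9 : [-9]
PUSH 6  : [-9, 6]
NEG     : [-9, -6]
OVER    : [-9, -6, -9]
PUSH -4 : [-9, -6, -9, -4]
GT      : [-9, -6, 0]
ROT     : [-6, 0, -9]
SWAP    : [-6, -9, 0]
STORE 0 : [-6, -9]
LOAD 0  : [-6, -9, 0]
POP     : [-6, -9]
ADD     : [-15]
PUSH 4  : [-15, 4]
ROT  — needs 3 operands, stack has 2 → underflow

14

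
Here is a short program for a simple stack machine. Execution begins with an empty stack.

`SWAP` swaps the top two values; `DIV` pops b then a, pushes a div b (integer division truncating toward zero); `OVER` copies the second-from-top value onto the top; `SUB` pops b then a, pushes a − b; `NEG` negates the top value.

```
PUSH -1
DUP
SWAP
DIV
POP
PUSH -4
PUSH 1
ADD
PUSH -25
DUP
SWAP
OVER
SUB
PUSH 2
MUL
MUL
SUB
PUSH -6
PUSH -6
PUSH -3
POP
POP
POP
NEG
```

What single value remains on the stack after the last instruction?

3

PUSH -1  → -1
DUP      → -1 -1
SWAP     → -1 -1
DIV      → 1
POP      → (empty)
PUSH -4  → -4
PUSH 1   → -4 1
ADD      → -3
PUSH -25 → -3 -25
DUP      → -3 -25 -25
SWAP     → -3 -25 -25
OVER     → -3 -25 -25 -25
SUB      → -3 -25 0
PUSH 2   → -3 -25 0 2
MUL      → -3 -25 0
MUL      → -3 0
SUB      → -3
PUSH -6  → -3 -6
PUSH -6  → -3 -6 -6
PUSH -3  → -3 -6 -6 -3
POP      → -3 -6 -6
POP      → -3 -6
POP      → -3
NEG      → 3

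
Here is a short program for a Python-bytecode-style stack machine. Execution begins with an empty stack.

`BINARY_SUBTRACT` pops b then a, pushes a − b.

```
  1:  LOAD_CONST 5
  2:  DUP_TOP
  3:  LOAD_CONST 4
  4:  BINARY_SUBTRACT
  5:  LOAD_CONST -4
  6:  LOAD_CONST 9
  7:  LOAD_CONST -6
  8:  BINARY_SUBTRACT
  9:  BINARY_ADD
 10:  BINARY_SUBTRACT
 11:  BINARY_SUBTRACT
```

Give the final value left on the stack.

LOAD_CONST 5    → 5
DUP_TOP         → 5 5
LOAD_CONST 4    → 5 5 4
BINARY_SUBTRACT → 5 1
LOAD_CONST -4   → 5 1 -4
LOAD_CONST 9    → 5 1 -4 9
LOAD_CONST -6   → 5 1 -4 9 -6
BINARY_SUBTRACT → 5 1 -4 15
BINARY_ADD      → 5 1 11
BINARY_SUBTRACT → 5 -10
BINARY_SUBTRACT → 15

15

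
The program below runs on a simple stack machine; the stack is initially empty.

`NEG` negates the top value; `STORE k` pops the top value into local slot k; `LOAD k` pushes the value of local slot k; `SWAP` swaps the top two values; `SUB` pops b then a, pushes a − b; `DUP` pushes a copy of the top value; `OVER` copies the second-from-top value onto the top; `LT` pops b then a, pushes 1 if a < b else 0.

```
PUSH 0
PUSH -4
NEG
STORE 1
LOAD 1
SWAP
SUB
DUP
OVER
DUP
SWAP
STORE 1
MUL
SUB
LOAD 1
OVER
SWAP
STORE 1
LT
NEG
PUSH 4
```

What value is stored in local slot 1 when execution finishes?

PUSH 0  → 0
PUSH -4 → 0 -4
NEG     → 0 4
STORE 1 → 0
LOAD 1  → 0 4
SWAP    → 4 0
SUB     → 4
DUP     → 4 4
OVER    → 4 4 4
DUP     → 4 4 4 4
SWAP    → 4 4 4 4
STORE 1 → 4 4 4
MUL     → 4 16
SUB     → -12
LOAD 1  → -12 4
OVER    → -12 4 -12
SWAP    → -12 -12 4
STORE 1 → -12 -12
LT      → 0
NEG     → 0
PUSH 4  → 0 4

4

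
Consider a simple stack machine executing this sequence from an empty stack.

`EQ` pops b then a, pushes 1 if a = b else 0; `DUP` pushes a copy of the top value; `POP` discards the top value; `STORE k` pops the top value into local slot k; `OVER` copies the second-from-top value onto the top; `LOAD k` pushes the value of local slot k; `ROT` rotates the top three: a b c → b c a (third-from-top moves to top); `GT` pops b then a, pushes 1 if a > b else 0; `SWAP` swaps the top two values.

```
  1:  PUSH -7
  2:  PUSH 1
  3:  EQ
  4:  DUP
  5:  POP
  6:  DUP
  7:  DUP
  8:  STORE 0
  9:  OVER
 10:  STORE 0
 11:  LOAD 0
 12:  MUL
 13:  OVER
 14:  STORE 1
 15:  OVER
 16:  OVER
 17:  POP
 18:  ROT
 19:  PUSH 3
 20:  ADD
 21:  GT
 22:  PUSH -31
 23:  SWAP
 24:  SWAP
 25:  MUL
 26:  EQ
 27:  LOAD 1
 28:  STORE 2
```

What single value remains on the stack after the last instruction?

1

PUSH -7  -> [-7]
PUSH 1   -> [-7, 1]
EQ       -> [0]
DUP      -> [0, 0]
POP      -> [0]
DUP      -> [0, 0]
DUP      -> [0, 0, 0]
STORE 0  -> [0, 0]
OVER     -> [0, 0, 0]
STORE 0  -> [0, 0]
LOAD 0   -> [0, 0, 0]
MUL      -> [0, 0]
OVER     -> [0, 0, 0]
STORE 1  -> [0, 0]
OVER     -> [0, 0, 0]
OVER     -> [0, 0, 0, 0]
POP      -> [0, 0, 0]
ROT      -> [0, 0, 0]
PUSH 3   -> [0, 0, 0, 3]
ADD      -> [0, 0, 3]
GT       -> [0, 0]
PUSH -31 -> [0, 0, -31]
SWAP     -> [0, -31, 0]
SWAP     -> [0, 0, -31]
MUL      -> [0, 0]
EQ       -> [1]
LOAD 1   -> [1, 0]
STORE 2  -> [1]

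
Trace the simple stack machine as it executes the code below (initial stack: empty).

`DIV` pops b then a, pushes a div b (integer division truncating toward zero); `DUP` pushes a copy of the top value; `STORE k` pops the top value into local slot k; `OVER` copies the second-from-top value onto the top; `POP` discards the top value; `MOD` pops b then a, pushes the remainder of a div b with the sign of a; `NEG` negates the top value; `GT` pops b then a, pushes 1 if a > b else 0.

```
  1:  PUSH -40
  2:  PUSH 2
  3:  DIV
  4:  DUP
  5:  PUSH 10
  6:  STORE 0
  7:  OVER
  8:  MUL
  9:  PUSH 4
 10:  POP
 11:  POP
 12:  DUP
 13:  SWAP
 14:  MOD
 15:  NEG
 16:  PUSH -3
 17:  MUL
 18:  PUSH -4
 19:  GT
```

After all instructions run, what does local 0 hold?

10

PUSH -40 : -40
PUSH 2   : -40 2
DIV      : -20
DUP      : -20 -20
PUSH 10  : -20 -20 10
STORE 0  : -20 -20
OVER     : -20 -20 -20
MUL      : -20 400
PUSH 4   : -20 400 4
POP      : -20 400
POP      : -20
DUP      : -20 -20
SWAP     : -20 -20
MOD      : 0
NEG      : 0
PUSH -3  : 0 -3
MUL      : 0
PUSH -4  : 0 -4
GT       : 1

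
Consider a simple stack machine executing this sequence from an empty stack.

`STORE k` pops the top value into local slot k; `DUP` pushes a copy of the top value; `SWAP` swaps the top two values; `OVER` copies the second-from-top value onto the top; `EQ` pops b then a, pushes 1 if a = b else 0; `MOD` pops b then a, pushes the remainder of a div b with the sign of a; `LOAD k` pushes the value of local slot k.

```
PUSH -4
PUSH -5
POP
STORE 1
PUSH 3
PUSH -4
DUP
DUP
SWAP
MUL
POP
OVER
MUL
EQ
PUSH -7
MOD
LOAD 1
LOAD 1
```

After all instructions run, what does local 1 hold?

PUSH -4 → [-4]
PUSH -5 → [-4, -5]
POP     → [-4]
STORE 1 → []
PUSH 3  → [3]
PUSH -4 → [3, -4]
DUP     → [3, -4, -4]
DUP     → [3, -4, -4, -4]
SWAP    → [3, -4, -4, -4]
MUL     → [3, -4, 16]
POP     → [3, -4]
OVER    → [3, -4, 3]
MUL     → [3, -12]
EQ      → [0]
PUSH -7 → [0, -7]
MOD     → [0]
LOAD 1  → [0, -4]
LOAD 1  → [0, -4, -4]

-4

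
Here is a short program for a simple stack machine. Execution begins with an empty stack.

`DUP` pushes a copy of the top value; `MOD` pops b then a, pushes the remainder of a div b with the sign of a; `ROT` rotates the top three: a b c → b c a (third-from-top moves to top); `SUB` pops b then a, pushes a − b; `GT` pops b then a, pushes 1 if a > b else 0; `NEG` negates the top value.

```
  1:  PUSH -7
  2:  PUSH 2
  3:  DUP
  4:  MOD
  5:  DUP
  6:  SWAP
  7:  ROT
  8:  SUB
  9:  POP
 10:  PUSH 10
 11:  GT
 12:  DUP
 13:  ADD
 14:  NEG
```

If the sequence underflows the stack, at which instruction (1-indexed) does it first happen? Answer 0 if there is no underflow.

0

PUSH -7 -> -7
PUSH 2  -> -7 2
DUP     -> -7 2 2
MOD     -> -7 0
DUP     -> -7 0 0
SWAP    -> -7 0 0
ROT     -> 0 0 -7
SUB     -> 0 7
POP     -> 0
PUSH 10 -> 0 10
GT      -> 0
DUP     -> 0 0
ADD     -> 0
NEG     -> 0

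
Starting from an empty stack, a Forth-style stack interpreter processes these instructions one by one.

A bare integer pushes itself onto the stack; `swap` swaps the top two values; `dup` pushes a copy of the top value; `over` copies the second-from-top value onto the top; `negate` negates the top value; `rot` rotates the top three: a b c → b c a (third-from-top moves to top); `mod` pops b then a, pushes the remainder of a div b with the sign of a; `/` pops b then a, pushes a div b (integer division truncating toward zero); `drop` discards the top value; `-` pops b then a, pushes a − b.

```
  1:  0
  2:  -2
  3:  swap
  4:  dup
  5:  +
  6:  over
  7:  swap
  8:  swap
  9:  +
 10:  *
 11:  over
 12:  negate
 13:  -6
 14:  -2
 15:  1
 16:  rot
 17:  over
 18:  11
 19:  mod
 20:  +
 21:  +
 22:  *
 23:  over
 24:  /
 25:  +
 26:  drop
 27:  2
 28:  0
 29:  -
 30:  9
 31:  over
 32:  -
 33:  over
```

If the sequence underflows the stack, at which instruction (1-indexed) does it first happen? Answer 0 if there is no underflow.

0    → [0]
-2   → [0, -2]
swap → [-2, 0]
dup  → [-2, 0, 0]
+    → [-2, 0]
over → [-2, 0, -2]
swap → [-2, -2, 0]
swap → [-2, 0, -2]
+    → [-2, -2]
*    → [4]
over  — needs 2 operands, stack has 1 → underflow

11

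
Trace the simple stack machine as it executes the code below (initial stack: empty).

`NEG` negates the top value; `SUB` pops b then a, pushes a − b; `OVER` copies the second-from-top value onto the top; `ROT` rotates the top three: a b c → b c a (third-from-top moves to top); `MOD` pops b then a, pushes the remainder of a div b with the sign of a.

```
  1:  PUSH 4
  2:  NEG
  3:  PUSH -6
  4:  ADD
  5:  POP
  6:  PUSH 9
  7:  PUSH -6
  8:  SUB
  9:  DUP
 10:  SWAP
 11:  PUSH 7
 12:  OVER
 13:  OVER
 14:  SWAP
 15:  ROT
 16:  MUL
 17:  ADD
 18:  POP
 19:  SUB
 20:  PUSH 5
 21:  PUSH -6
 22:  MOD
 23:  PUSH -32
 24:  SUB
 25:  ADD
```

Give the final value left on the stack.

37

PUSH 4   → [4]
NEG      → [-4]
PUSH -6  → [-4, -6]
ADD      → [-10]
POP      → []
PUSH 9   → [9]
PUSH -6  → [9, -6]
SUB      → [15]
DUP      → [15, 15]
SWAP     → [15, 15]
PUSH 7   → [15, 15, 7]
OVER     → [15, 15, 7, 15]
OVER     → [15, 15, 7, 15, 7]
SWAP     → [15, 15, 7, 7, 15]
ROT      → [15, 15, 7, 15, 7]
MUL      → [15, 15, 7, 105]
ADD      → [15, 15, 112]
POP      → [15, 15]
SUB      → [0]
PUSH 5   → [0, 5]
PUSH -6  → [0, 5, -6]
MOD      → [0, 5]
PUSH -32 → [0, 5, -32]
SUB      → [0, 37]
ADD      → [37]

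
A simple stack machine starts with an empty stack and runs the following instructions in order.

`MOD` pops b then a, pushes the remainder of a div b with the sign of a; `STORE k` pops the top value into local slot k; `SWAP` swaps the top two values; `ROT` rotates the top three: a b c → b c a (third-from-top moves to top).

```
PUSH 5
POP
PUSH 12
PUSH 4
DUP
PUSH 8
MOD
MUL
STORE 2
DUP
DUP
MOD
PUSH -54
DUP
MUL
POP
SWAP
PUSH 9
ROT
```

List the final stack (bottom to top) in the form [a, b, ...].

PUSH 5   → [5]
POP      → []
PUSH 12  → [12]
PUSH 4   → [12, 4]
DUP      → [12, 4, 4]
PUSH 8   → [12, 4, 4, 8]
MOD      → [12, 4, 4]
MUL      → [12, 16]
STORE 2  → [12]
DUP      → [12, 12]
DUP      → [12, 12, 12]
MOD      → [12, 0]
PUSH -54 → [12, 0, -54]
DUP      → [12, 0, -54, -54]
MUL      → [12, 0, 2916]
POP      → [12, 0]
SWAP     → [0, 12]
PUSH 9   → [0, 12, 9]
ROT      → [12, 9, 0]

[12, 9, 0]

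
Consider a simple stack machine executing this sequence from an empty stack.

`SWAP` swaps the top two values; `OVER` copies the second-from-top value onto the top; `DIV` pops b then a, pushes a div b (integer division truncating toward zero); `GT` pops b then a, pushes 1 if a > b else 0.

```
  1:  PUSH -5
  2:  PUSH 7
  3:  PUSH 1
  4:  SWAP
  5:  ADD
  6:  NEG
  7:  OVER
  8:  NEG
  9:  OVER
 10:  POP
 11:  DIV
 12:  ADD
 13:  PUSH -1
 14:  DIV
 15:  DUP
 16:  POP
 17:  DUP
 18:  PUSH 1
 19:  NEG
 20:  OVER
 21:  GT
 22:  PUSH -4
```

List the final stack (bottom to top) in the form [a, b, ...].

[6, 6, 0, -4]

PUSH -5 -> -5
PUSH 7  -> -5 7
PUSH 1  -> -5 7 1
SWAP    -> -5 1 7
ADD     -> -5 8
NEG     -> -5 -8
OVER    -> -5 -8 -5
NEG     -> -5 -8 5
OVER    -> -5 -8 5 -8
POP     -> -5 -8 5
DIV     -> -5 -1
ADD     -> -6
PUSH -1 -> -6 -1
DIV     -> 6
DUP     -> 6 6
POP     -> 6
DUP     -> 6 6
PUSH 1  -> 6 6 1
NEG     -> 6 6 -1
OVER    -> 6 6 -1 6
GT      -> 6 6 0
PUSH -4 -> 6 6 0 -4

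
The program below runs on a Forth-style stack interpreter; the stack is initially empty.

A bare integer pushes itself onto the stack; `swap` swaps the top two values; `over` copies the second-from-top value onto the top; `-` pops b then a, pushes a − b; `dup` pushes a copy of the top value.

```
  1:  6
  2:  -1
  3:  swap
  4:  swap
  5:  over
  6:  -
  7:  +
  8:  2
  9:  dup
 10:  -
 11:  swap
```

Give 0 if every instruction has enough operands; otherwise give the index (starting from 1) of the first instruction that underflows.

0

6    : [6]
-1   : [6, -1]
swap : [-1, 6]
swap : [6, -1]
over : [6, -1, 6]
-    : [6, -7]
+    : [-1]
2    : [-1, 2]
dup  : [-1, 2, 2]
-    : [-1, 0]
swap : [0, -1]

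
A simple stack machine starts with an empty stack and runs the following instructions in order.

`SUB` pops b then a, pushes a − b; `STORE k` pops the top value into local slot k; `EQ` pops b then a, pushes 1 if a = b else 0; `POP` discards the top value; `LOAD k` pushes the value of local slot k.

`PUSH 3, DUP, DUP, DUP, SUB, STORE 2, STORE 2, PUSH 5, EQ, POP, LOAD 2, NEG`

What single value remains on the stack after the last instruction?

-3

PUSH 3   3
DUP      3 3
DUP      3 3 3
DUP      3 3 3 3
SUB      3 3 0
STORE 2  3 3
STORE 2  3
PUSH 5   3 5
EQ       0
POP      (empty)
LOAD 2   3
NEG      -3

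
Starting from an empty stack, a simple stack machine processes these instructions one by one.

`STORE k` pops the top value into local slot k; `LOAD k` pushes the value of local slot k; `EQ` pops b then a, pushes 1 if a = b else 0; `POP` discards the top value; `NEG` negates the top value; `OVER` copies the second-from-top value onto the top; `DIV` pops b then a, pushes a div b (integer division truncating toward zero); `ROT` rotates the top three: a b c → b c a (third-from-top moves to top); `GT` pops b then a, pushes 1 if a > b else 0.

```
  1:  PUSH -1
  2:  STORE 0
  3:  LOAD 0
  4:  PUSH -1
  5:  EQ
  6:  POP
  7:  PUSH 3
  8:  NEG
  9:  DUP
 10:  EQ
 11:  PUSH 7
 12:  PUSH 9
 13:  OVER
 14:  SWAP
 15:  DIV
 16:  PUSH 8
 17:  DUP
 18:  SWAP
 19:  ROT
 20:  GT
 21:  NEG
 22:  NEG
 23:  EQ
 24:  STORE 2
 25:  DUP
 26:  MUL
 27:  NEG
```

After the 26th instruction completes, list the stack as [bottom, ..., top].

[1, 49]

PUSH -1  -1
STORE 0  (empty)
LOAD 0   -1
PUSH -1  -1 -1
EQ       1
POP      (empty)
PUSH 3   3
NEG      -3
DUP      -3 -3
EQ       1
PUSH 7   1 7
PUSH 9   1 7 9
OVER     1 7 9 7
SWAP     1 7 7 9
DIV      1 7 0
PUSH 8   1 7 0 8
DUP      1 7 0 8 8
SWAP     1 7 0 8 8
ROT      1 7 8 8 0
GT       1 7 8 1
NEG      1 7 8 -1
NEG      1 7 8 1
EQ       1 7 0
STORE 2  1 7
DUP      1 7 7
MUL      1 49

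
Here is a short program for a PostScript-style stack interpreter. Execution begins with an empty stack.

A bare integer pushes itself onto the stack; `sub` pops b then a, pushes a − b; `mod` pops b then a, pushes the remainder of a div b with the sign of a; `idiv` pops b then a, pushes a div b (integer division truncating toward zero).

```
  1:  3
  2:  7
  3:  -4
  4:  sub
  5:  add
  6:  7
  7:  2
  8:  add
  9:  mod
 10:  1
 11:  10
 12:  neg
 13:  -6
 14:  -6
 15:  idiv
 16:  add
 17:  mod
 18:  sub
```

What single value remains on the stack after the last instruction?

3    → [3]
7    → [3, 7]
-4   → [3, 7, -4]
sub  → [3, 11]
add  → [14]
7    → [14, 7]
2    → [14, 7, 2]
add  → [14, 9]
mod  → [5]
1    → [5, 1]
10   → [5, 1, 10]
neg  → [5, 1, -10]
-6   → [5, 1, -10, -6]
-6   → [5, 1, -10, -6, -6]
idiv → [5, 1, -10, 1]
add  → [5, 1, -9]
mod  → [5, 1]
sub  → [4]

4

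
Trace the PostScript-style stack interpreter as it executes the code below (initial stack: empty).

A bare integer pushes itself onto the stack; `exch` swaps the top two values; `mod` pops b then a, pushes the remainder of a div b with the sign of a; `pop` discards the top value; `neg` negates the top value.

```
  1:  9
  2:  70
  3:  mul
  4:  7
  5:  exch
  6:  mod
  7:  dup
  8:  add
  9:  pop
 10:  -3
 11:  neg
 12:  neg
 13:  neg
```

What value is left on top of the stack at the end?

9    → 9
70   → 9 70
mul  → 630
7    → 630 7
exch → 7 630
mod  → 7
dup  → 7 7
add  → 14
pop  → (empty)
-3   → -3
neg  → 3
neg  → -3
neg  → 3

3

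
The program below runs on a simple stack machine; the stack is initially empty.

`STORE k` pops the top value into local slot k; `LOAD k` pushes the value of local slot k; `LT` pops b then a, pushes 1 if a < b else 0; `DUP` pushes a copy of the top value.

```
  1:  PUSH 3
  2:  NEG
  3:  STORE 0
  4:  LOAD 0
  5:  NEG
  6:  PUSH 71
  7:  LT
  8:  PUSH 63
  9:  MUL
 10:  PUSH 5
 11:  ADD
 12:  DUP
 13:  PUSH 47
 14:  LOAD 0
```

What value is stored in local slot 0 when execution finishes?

PUSH 3  → 3
NEG     → -3
STORE 0 → (empty)
LOAD 0  → -3
NEG     → 3
PUSH 71 → 3 71
LT      → 1
PUSH 63 → 1 63
MUL     → 63
PUSH 5  → 63 5
ADD     → 68
DUP     → 68 68
PUSH 47 → 68 68 47
LOAD 0  → 68 68 47 -3

-3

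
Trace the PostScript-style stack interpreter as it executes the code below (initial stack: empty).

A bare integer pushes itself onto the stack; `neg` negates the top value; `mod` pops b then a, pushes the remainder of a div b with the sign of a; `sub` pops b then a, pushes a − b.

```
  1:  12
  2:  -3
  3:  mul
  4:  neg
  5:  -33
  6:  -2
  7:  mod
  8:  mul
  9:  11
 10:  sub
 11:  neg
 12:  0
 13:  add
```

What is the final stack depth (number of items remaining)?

1

12  : [12]
-3  : [12, -3]
mul : [-36]
neg : [36]
-33 : [36, -33]
-2  : [36, -33, -2]
mod : [36, -1]
mul : [-36]
11  : [-36, 11]
sub : [-47]
neg : [47]
0   : [47, 0]
add : [47]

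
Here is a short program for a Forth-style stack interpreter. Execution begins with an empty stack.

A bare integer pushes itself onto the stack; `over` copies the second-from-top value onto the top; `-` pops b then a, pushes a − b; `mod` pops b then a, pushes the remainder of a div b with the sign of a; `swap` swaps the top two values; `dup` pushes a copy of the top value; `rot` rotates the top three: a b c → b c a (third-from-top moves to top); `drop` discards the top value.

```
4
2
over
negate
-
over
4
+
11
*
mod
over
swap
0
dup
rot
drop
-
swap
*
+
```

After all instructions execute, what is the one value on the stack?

4

4      → 4
2      → 4 2
over   → 4 2 4
negate → 4 2 -4
-      → 4 6
over   → 4 6 4
4      → 4 6 4 4
+      → 4 6 8
11     → 4 6 8 11
*      → 4 6 88
mod    → 4 6
over   → 4 6 4
swap   → 4 4 6
0      → 4 4 6 0
dup    → 4 4 6 0 0
rot    → 4 4 0 0 6
drop   → 4 4 0 0
-      → 4 4 0
swap   → 4 0 4
*      → 4 0
+      → 4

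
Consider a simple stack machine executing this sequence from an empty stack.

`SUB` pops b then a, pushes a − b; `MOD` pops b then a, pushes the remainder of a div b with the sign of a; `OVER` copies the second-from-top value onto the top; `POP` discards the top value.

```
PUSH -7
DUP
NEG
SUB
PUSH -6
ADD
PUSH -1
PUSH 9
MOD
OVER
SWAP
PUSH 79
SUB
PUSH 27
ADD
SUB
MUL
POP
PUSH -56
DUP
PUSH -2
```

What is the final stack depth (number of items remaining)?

3

PUSH -7   [-7]
DUP       [-7, -7]
NEG       [-7, 7]
SUB       [-14]
PUSH -6   [-14, -6]
ADD       [-20]
PUSH -1   [-20, -1]
PUSH 9    [-20, -1, 9]
MOD       [-20, -1]
OVER      [-20, -1, -20]
SWAP      [-20, -20, -1]
PUSH 79   [-20, -20, -1, 79]
SUB       [-20, -20, -80]
PUSH 27   [-20, -20, -80, 27]
ADD       [-20, -20, -53]
SUB       [-20, 33]
MUL       [-660]
POP       []
PUSH -56  [-56]
DUP       [-56, -56]
PUSH -2   [-56, -56, -2]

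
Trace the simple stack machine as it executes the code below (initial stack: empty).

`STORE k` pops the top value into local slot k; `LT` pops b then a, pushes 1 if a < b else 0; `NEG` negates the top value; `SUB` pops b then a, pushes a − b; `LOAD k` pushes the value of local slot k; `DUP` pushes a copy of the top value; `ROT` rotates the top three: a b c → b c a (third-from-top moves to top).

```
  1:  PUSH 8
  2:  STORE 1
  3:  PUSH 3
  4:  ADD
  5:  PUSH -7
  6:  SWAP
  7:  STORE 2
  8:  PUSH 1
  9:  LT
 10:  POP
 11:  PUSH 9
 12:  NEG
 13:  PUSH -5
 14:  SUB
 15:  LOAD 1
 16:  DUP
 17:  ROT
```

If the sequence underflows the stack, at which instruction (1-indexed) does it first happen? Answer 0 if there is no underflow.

PUSH 8   [8]
STORE 1  []
PUSH 3   [3]
ADD  — needs 2 operands, stack has 1 → underflow

4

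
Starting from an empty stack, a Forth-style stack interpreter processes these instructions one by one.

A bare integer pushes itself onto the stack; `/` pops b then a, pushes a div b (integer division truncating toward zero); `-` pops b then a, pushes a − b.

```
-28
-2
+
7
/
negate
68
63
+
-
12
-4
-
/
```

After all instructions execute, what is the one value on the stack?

-7

-28    -> [-28]
-2     -> [-28, -2]
+      -> [-30]
7      -> [-30, 7]
/      -> [-4]
negate -> [4]
68     -> [4, 68]
63     -> [4, 68, 63]
+      -> [4, 131]
-      -> [-127]
12     -> [-127, 12]
-4     -> [-127, 12, -4]
-      -> [-127, 16]
/      -> [-7]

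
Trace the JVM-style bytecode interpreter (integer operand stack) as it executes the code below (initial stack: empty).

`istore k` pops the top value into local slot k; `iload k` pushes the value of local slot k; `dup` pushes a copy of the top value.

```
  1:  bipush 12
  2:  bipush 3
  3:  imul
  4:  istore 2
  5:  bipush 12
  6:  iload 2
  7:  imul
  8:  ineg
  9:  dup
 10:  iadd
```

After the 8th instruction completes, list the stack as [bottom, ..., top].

bipush 12 : 12
bipush 3  : 12 3
imul      : 36
istore 2  : (empty)
bipush 12 : 12
iload 2   : 12 36
imul      : 432
ineg      : -432

[-432]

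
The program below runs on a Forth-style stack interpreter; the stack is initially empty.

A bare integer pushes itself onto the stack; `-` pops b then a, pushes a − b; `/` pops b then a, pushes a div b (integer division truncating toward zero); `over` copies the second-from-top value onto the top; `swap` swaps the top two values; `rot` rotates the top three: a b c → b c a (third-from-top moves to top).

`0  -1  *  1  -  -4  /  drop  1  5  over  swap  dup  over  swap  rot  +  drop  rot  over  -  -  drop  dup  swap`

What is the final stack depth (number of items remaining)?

0     0
-1    0 -1
*     0
1     0 1
-     -1
-4    -1 -4
/     0
drop  (empty)
1     1
5     1 5
over  1 5 1
swap  1 1 5
dup   1 1 5 5
over  1 1 5 5 5
swap  1 1 5 5 5
rot   1 1 5 5 5
+     1 1 5 10
drop  1 1 5
rot   1 5 1
over  1 5 1 5
-     1 5 -4
-     1 9
drop  1
dup   1 1
swap  1 1

2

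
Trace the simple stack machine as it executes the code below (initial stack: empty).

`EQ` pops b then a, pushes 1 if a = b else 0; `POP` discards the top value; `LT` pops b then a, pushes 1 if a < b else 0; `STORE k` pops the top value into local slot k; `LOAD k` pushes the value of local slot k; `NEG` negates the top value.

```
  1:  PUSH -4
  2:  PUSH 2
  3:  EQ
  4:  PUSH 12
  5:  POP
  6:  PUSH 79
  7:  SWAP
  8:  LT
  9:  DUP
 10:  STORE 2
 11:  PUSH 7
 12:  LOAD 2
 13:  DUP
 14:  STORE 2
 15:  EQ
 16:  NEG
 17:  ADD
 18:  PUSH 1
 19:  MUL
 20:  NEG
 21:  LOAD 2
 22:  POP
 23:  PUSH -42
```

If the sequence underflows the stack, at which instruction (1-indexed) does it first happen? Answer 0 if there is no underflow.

PUSH -4   [-4]
PUSH 2    [-4, 2]
EQ        [0]
PUSH 12   [0, 12]
POP       [0]
PUSH 79   [0, 79]
SWAP      [79, 0]
LT        [0]
DUP       [0, 0]
STORE 2   [0]
PUSH 7    [0, 7]
LOAD 2    [0, 7, 0]
DUP       [0, 7, 0, 0]
STORE 2   [0, 7, 0]
EQ        [0, 0]
NEG       [0, 0]
ADD       [0]
PUSH 1    [0, 1]
MUL       [0]
NEG       [0]
LOAD 2    [0, 0]
POP       [0]
PUSH -42  [0, -42]

0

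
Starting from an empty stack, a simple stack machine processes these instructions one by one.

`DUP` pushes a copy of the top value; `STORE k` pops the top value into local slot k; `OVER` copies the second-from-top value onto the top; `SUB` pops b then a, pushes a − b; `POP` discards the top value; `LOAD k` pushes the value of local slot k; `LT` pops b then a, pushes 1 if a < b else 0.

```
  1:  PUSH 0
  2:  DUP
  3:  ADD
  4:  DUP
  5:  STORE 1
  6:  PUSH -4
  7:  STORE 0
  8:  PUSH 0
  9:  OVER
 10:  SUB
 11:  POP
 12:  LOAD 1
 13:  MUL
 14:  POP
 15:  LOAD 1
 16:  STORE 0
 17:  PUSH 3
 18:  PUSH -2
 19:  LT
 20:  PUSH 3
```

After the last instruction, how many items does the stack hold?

2

PUSH 0   [0]
DUP      [0, 0]
ADD      [0]
DUP      [0, 0]
STORE 1  [0]
PUSH -4  [0, -4]
STORE 0  [0]
PUSH 0   [0, 0]
OVER     [0, 0, 0]
SUB      [0, 0]
POP      [0]
LOAD 1   [0, 0]
MUL      [0]
POP      []
LOAD 1   [0]
STORE 0  []
PUSH 3   [3]
PUSH -2  [3, -2]
LT       [0]
PUSH 3   [0, 3]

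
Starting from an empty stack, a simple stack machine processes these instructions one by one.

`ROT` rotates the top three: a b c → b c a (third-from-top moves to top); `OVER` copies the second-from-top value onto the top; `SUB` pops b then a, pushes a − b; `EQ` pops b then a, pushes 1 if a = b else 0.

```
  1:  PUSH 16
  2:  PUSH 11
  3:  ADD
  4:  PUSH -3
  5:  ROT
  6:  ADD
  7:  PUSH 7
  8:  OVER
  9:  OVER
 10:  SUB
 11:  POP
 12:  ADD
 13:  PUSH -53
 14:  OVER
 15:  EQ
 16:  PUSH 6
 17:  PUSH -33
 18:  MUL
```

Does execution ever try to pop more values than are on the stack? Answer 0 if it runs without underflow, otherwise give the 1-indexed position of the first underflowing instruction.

5

PUSH 16 -> [16]
PUSH 11 -> [16, 11]
ADD     -> [27]
PUSH -3 -> [27, -3]
ROT  — needs 3 operands, stack has 2 → underflow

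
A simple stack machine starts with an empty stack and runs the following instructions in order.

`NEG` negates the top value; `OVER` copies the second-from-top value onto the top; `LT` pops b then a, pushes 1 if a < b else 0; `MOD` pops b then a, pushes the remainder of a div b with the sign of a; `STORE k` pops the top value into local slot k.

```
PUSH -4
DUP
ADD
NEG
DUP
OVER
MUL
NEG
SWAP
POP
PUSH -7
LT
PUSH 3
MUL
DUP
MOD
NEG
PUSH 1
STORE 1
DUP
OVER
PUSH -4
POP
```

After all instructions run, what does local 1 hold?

PUSH -4 -> -4
DUP     -> -4 -4
ADD     -> -8
NEG     -> 8
DUP     -> 8 8
OVER    -> 8 8 8
MUL     -> 8 64
NEG     -> 8 -64
SWAP    -> -64 8
POP     -> -64
PUSH -7 -> -64 -7
LT      -> 1
PUSH 3  -> 1 3
MUL     -> 3
DUP     -> 3 3
MOD     -> 0
NEG     -> 0
PUSH 1  -> 0 1
STORE 1 -> 0
DUP     -> 0 0
OVER    -> 0 0 0
PUSH -4 -> 0 0 0 -4
POP     -> 0 0 0

1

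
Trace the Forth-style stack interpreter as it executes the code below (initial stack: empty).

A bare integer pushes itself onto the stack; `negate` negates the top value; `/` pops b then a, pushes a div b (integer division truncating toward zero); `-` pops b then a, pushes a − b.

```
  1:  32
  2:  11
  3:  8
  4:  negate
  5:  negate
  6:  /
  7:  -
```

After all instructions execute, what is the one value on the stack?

32      [32]
11      [32, 11]
8       [32, 11, 8]
negate  [32, 11, -8]
negate  [32, 11, 8]
/       [32, 1]
-       [31]

31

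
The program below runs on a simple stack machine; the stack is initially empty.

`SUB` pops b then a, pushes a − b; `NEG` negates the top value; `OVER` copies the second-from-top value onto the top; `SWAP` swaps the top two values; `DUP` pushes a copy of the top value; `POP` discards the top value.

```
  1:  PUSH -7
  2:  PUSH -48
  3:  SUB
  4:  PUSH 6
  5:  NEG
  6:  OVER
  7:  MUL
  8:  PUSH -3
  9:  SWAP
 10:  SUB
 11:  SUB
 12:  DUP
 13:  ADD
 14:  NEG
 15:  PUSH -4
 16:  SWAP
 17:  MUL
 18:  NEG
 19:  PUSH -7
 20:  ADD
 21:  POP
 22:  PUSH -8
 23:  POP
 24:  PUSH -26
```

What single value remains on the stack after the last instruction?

PUSH -7  → -7
PUSH -48 → -7 -48
SUB      → 41
PUSH 6   → 41 6
NEG      → 41 -6
OVER     → 41 -6 41
MUL      → 41 -246
PUSH -3  → 41 -246 -3
SWAP     → 41 -3 -246
SUB      → 41 243
SUB      → -202
DUP      → -202 -202
ADD      → -404
NEG      → 404
PUSH -4  → 404 -4
SWAP     → -4 404
MUL      → -1616
NEG      → 1616
PUSH -7  → 1616 -7
ADD      → 1609
POP      → (empty)
PUSH -8  → -8
POP      → (empty)
PUSH -26 → -26

-26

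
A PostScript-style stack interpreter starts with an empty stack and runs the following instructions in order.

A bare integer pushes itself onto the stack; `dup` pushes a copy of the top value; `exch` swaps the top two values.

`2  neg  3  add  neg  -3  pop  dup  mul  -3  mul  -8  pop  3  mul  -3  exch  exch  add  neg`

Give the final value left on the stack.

12

2    : 2
neg  : -2
3    : -2 3
add  : 1
neg  : -1
-3   : -1 -3
pop  : -1
dup  : -1 -1
mul  : 1
-3   : 1 -3
mul  : -3
-8   : -3 -8
pop  : -3
3    : -3 3
mul  : -9
-3   : -9 -3
exch : -3 -9
exch : -9 -3
add  : -12
neg  : 12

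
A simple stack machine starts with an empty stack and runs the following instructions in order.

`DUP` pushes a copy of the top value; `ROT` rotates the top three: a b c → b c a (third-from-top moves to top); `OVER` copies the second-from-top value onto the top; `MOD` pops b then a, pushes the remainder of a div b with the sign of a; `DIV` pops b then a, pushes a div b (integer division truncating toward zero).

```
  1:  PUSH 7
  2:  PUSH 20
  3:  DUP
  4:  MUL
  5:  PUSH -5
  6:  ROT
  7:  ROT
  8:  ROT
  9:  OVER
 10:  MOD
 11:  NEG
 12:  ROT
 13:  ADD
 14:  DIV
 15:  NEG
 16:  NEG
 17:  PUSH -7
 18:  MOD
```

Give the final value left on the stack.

5

PUSH 7  : [7]
PUSH 20 : [7, 20]
DUP     : [7, 20, 20]
MUL     : [7, 400]
PUSH -5 : [7, 400, -5]
ROT     : [400, -5, 7]
ROT     : [-5, 7, 400]
ROT     : [7, 400, -5]
OVER    : [7, 400, -5, 400]
MOD     : [7, 400, -5]
NEG     : [7, 400, 5]
ROT     : [400, 5, 7]
ADD     : [400, 12]
DIV     : [33]
NEG     : [-33]
NEG     : [33]
PUSH -7 : [33, -7]
MOD     : [5]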